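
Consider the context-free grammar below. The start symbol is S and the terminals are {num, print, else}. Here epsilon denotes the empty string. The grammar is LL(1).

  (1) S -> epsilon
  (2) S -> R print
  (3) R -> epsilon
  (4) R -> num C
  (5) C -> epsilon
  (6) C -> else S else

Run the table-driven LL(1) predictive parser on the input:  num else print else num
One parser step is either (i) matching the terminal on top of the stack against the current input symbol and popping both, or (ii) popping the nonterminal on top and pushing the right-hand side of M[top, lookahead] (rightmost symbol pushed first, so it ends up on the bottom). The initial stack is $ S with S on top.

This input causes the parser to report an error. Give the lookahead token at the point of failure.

step 1: stack=$ S  input=num else print else num $  — expand S -> R print
step 2: stack=$ print R  input=num else print else num $  — expand R -> num C
step 3: stack=$ print C num  input=num else print else num $  — match num
step 4: stack=$ print C  input=else print else num $  — expand C -> else S else
step 5: stack=$ print else S else  input=else print else num $  — match else
step 6: stack=$ print else S  input=print else num $  — expand S -> R print
step 7: stack=$ print else print R  input=print else num $  — expand R -> epsilon
step 8: stack=$ print else print  input=print else num $  — match print
step 9: stack=$ print else  input=else num $  — match else
step 10: stack=$ print  input=num $  — error: top is terminal print but lookahead is num

num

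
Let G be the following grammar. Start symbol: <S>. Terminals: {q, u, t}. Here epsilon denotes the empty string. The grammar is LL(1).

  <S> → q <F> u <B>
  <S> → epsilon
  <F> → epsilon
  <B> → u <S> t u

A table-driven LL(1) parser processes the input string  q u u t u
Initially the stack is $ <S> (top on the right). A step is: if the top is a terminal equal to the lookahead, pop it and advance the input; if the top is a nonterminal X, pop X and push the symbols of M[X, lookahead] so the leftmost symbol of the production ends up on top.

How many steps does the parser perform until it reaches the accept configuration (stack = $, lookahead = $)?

9

step 1: stack=$ <S>  input=q u u t u $  — expand <S> → q <F> u <B>
step 2: stack=$ <B> u <F> q  input=q u u t u $  — match q
step 3: stack=$ <B> u <F>  input=u u t u $  — expand <F> → epsilon
step 4: stack=$ <B> u  input=u u t u $  — match u
step 5: stack=$ <B>  input=u t u $  — expand <B> → u <S> t u
step 6: stack=$ u t <S> u  input=u t u $  — match u
step 7: stack=$ u t <S>  input=t u $  — expand <S> → epsilon
step 8: stack=$ u t  input=t u $  — match t
step 9: stack=$ u  input=u $  — match u
Accept reached after 9 steps.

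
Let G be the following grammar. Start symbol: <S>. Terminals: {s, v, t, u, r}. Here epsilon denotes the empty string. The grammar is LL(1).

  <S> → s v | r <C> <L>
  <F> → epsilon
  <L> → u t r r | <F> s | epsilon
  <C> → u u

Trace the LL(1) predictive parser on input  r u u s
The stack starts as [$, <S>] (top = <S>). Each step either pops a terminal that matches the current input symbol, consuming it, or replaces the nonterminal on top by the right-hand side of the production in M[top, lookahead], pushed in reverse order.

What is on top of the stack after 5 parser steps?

step 1: stack=$ <S>  input=r u u s $  — expand <S> → r <C> <L>
step 2: stack=$ <L> <C> r  input=r u u s $  — match r
step 3: stack=$ <L> <C>  input=u u s $  — expand <C> → u u
step 4: stack=$ <L> u u  input=u u s $  — match u
step 5: stack=$ <L> u  input=u s $  — match u
Stack after step 5: $ <L> (top = <L>).

<L>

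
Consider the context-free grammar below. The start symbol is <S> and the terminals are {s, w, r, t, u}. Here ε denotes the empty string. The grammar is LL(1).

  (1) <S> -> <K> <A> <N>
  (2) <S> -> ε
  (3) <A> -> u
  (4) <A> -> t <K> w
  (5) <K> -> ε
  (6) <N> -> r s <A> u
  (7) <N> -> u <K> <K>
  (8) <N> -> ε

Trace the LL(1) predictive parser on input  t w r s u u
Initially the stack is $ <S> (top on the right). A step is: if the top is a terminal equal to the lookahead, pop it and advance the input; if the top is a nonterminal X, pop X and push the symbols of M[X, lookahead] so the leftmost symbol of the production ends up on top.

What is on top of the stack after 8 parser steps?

s

     Stack          Input          Action
  1  $ <S>          t w r s u u $  expand <S> -> <K> <A> <N>
  2  $ <N> <A> <K>  t w r s u u $  expand <K> -> ε
  3  $ <N> <A>      t w r s u u $  expand <A> -> t <K> w
  4  $ <N> w <K> t  t w r s u u $  match t
  5  $ <N> w <K>    w r s u u $    expand <K> -> ε
  6  $ <N> w        w r s u u $    match w
  7  $ <N>          r s u u $      expand <N> -> r s <A> u
  8  $ u <A> s r    r s u u $      match r
Stack after step 8: $ u <A> s (top = s).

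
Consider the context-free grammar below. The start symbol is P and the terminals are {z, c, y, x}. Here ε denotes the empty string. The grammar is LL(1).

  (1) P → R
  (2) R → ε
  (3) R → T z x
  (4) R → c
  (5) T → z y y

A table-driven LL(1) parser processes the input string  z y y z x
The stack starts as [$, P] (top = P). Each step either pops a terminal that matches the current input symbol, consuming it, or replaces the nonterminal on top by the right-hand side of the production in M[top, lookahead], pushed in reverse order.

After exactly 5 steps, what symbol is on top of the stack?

y

step 1: stack=$ P  input=z y y z x $  — expand P → R
step 2: stack=$ R  input=z y y z x $  — expand R → T z x
step 3: stack=$ x z T  input=z y y z x $  — expand T → z y y
step 4: stack=$ x z y y z  input=z y y z x $  — match z
step 5: stack=$ x z y y  input=y y z x $  — match y
Stack after step 5: $ x z y (top = y).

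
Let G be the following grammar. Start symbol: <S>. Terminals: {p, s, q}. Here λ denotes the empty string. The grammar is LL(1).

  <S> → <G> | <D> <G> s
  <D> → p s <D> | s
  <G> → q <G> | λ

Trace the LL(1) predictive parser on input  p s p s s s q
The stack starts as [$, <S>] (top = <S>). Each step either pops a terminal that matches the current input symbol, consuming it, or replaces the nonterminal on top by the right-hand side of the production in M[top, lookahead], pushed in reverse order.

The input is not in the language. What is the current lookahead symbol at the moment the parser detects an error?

      Stack            Input            Action
   1  $ <S>            p s p s s s q $  expand <S> → <D> <G> s
   2  $ s <G> <D>      p s p s s s q $  expand <D> → p s <D>
   3  $ s <G> <D> s p  p s p s s s q $  match p
   4  $ s <G> <D> s    s p s s s q $    match s
   5  $ s <G> <D>      p s s s q $      expand <D> → p s <D>
   6  $ s <G> <D> s p  p s s s q $      match p
   7  $ s <G> <D> s    s s s q $        match s
   8  $ s <G> <D>      s s q $          expand <D> → s
   9  $ s <G> s        s s q $          match s
  10  $ s <G>          s q $            expand <G> → λ
  11  $ s              s q $            match s
  12  $                q $              error: stack empty but input remains

q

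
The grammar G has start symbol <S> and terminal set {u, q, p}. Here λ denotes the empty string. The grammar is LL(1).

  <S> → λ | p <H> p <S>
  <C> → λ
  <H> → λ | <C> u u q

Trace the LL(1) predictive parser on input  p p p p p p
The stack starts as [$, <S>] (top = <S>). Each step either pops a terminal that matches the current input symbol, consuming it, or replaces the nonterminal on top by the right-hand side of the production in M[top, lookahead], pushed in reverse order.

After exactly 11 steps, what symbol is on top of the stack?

step 1: stack=$ <S>  input=p p p p p p $  — expand <S> → p <H> p <S>
step 2: stack=$ <S> p <H> p  input=p p p p p p $  — match p
step 3: stack=$ <S> p <H>  input=p p p p p $  — expand <H> → λ
step 4: stack=$ <S> p  input=p p p p p $  — match p
step 5: stack=$ <S>  input=p p p p $  — expand <S> → p <H> p <S>
step 6: stack=$ <S> p <H> p  input=p p p p $  — match p
step 7: stack=$ <S> p <H>  input=p p p $  — expand <H> → λ
step 8: stack=$ <S> p  input=p p p $  — match p
step 9: stack=$ <S>  input=p p $  — expand <S> → p <H> p <S>
step 10: stack=$ <S> p <H> p  input=p p $  — match p
step 11: stack=$ <S> p <H>  input=p $  — expand <H> → λ
Stack after step 11: $ <S> p (top = p).

p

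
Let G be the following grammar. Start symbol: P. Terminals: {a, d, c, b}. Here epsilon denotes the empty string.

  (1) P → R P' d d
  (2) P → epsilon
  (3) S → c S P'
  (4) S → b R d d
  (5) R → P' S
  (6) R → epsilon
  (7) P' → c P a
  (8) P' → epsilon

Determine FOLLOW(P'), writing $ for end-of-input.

FIRST(S): from S→c S P' we get {c}; from S→b R d d we get {b}. So FIRST(S) = {b, c}.
FIRST(P'): from P'→c P a we get {c}; from P'→epsilon we get {epsilon}. So FIRST(P') = {epsilon, c}.
FIRST(R): from R→P' S we get {b, c}; from R→epsilon we get {epsilon}. So FIRST(R) = {epsilon, b, c}.
FIRST(P): from P→R P' d d we get {b, c, d}; from P→epsilon we get {epsilon}. So FIRST(P) = {epsilon, b, c, d}.
FOLLOW(P) includes $ since P is the start symbol.
FOLLOW(P): in P'→c P a, P is followed by a with FIRST {a}. Thus FOLLOW(P) = {$, a}.
FOLLOW(R): in P→R P' d d, R is followed by P' d d with FIRST {c, d}; in S→b R d d, R is followed by d d with FIRST {d}. Thus FOLLOW(R) = {c, d}.
FOLLOW(S): in S→c S P', S is followed by P' with FIRST {epsilon, c}; in S→c S P', the suffix after S is nullable (adds nothing new); in R→P' S, the suffix after S is empty, so FOLLOW(S) ⊇ FOLLOW(R) = {c, d}. Thus FOLLOW(S) = {c, d}.
FOLLOW(P'): in P→R P' d d, P' is followed by d d with FIRST {d}; in S→c S P', the suffix after P' is empty, so FOLLOW(P') ⊇ FOLLOW(S) = {c, d}; in R→P' S, P' is followed by S with FIRST {b, c}. Thus FOLLOW(P') = {b, c, d}.

{b, c, d}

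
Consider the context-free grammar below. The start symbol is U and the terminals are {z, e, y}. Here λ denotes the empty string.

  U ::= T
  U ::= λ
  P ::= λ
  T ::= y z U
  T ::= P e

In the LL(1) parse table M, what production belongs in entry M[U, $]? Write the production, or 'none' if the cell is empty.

FIRST(P): from P::=λ we get {λ}. So FIRST(P) = {λ}.
FIRST(T): from T::=y z U we get {y}; from T::=P e we get {e}. So FIRST(T) = {e, y}.
FIRST(U): from U::=T we get {e, y}; from U::=λ we get {λ}. So FIRST(U) = {λ, e, y}.
FOLLOW(U) includes $ since U is the start symbol.
FOLLOW(U): in T::=y z U, the suffix after U is empty, so FOLLOW(U) ⊇ FOLLOW(T) = {$}. Thus FOLLOW(U) = {$}.
FOLLOW(T): in U::=T, the suffix after T is empty, so FOLLOW(T) ⊇ FOLLOW(U) = {$}. Thus FOLLOW(T) = {$}.
For U ::= T: FIRST(T) = {e, y}, so it goes in M[U, t] for t ∈ {e, y}.
For U ::= λ: FIRST(λ) = {λ}, so it goes in M[U, t] for t ∈ {}; since λ ∈ FIRST, also for every t ∈ FOLLOW(U) = {$}.

U ::= λ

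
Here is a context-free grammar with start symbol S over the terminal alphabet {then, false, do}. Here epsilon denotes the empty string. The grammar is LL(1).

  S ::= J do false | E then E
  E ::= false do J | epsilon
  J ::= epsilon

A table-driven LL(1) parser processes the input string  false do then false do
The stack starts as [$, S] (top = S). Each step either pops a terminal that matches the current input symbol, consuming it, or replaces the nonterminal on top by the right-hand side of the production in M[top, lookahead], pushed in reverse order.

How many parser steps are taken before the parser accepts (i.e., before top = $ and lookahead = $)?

10

step 1: stack=$ S  input=false do then false do $  — expand S ::= E then E
step 2: stack=$ E then E  input=false do then false do $  — expand E ::= false do J
step 3: stack=$ E then J do false  input=false do then false do $  — match false
step 4: stack=$ E then J do  input=do then false do $  — match do
step 5: stack=$ E then J  input=then false do $  — expand J ::= epsilon
step 6: stack=$ E then  input=then false do $  — match then
step 7: stack=$ E  input=false do $  — expand E ::= false do J
step 8: stack=$ J do false  input=false do $  — match false
step 9: stack=$ J do  input=do $  — match do
step 10: stack=$ J  input=$  — expand J ::= epsilon
Accept reached after 10 steps.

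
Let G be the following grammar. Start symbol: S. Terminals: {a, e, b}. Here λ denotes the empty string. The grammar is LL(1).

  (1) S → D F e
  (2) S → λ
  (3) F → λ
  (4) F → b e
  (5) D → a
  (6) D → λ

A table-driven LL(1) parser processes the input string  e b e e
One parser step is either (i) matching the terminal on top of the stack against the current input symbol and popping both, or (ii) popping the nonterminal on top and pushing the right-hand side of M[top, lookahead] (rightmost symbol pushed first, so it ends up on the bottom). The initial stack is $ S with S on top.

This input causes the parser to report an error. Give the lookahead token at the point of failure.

     Stack    Input      Action
  1  $ S      e b e e $  expand S → D F e
  2  $ e F D  e b e e $  expand D → λ
  3  $ e F    e b e e $  expand F → λ
  4  $ e      e b e e $  match e
  5  $        b e e $    error: stack empty but input remains

b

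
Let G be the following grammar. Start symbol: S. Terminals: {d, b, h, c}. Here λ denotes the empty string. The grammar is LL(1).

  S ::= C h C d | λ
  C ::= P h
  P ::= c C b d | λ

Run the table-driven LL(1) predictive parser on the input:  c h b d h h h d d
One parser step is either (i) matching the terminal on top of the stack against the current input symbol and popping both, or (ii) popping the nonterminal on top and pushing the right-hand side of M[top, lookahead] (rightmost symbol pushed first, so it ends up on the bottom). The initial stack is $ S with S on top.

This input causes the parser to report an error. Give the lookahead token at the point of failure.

      Stack              Input                Action
   1  $ S                c h b d h h h d d $  expand S ::= C h C d
   2  $ d C h C          c h b d h h h d d $  expand C ::= P h
   3  $ d C h h P        c h b d h h h d d $  expand P ::= c C b d
   4  $ d C h h d b C c  c h b d h h h d d $  match c
   5  $ d C h h d b C    h b d h h h d d $    expand C ::= P h
   6  $ d C h h d b h P  h b d h h h d d $    expand P ::= λ
   7  $ d C h h d b h    h b d h h h d d $    match h
   8  $ d C h h d b      b d h h h d d $      match b
   9  $ d C h h d        d h h h d d $        match d
  10  $ d C h h          h h h d d $          match h
  11  $ d C h            h h d d $            match h
  12  $ d C              h d d $              expand C ::= P h
  13  $ d h P            h d d $              expand P ::= λ
  14  $ d h              h d d $              match h
  15  $ d                d d $                match d
  16  $                  d $                  error: stack empty but input remains

d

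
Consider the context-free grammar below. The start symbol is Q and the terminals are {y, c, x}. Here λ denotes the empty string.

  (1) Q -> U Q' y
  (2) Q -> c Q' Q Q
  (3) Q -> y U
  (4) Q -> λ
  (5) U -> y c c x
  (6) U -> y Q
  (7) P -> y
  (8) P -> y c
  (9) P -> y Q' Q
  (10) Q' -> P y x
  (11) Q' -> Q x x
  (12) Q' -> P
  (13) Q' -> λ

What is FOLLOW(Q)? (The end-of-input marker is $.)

FIRST(U) = {y}
FIRST(P) = {y}
FIRST(Q) = {λ, c, y}  (via U Q' y)
FIRST(Q') = {λ, c, x, y}  (via P y x, Q x x, P)
FOLLOW(Q) includes $ since Q is the start symbol.
FOLLOW(Q): in Q->c Q' Q Q (occurrence 1), Q is followed by Q with FIRST {λ, c, y}; in Q->c Q' Q Q (occurrence 1), the suffix after Q is nullable (adds nothing new); in Q->c Q' Q Q (occurrence 2), the suffix after Q is empty (adds nothing new); in U->y Q, the suffix after Q is empty, so FOLLOW(Q) ⊇ FOLLOW(U) = {$, c, x, y}; in P->y Q' Q, the suffix after Q is empty, so FOLLOW(Q) ⊇ FOLLOW(P) = {$, c, x, y}; in Q'->Q x x, Q is followed by x x with FIRST {x}. Thus FOLLOW(Q) = {$, c, x, y}.
FOLLOW(U): in Q->U Q' y, U is followed by Q' y with FIRST {c, x, y}; in Q->y U, the suffix after U is empty, so FOLLOW(U) ⊇ FOLLOW(Q) = {$, c, x, y}. Thus FOLLOW(U) = {$, c, x, y}.
FOLLOW(P): in Q'->P y x, P is followed by y x with FIRST {y}; in Q'->P, the suffix after P is empty, so FOLLOW(P) ⊇ FOLLOW(Q') = {$, c, x, y}. Thus FOLLOW(P) = {$, c, x, y}.
FOLLOW(Q'): in Q->U Q' y, Q' is followed by y with FIRST {y}; in Q->c Q' Q Q, Q' is followed by Q Q with FIRST {λ, c, y}; in Q->c Q' Q Q, the suffix after Q' is nullable, so FOLLOW(Q') ⊇ FOLLOW(Q) = {$, c, x, y}; in P->y Q' Q, Q' is followed by Q with FIRST {λ, c, y}; in P->y Q' Q, the suffix after Q' is nullable, so FOLLOW(Q') ⊇ FOLLOW(P) = {$, c, x, y}. Thus FOLLOW(Q') = {$, c, x, y}.

{$, c, x, y}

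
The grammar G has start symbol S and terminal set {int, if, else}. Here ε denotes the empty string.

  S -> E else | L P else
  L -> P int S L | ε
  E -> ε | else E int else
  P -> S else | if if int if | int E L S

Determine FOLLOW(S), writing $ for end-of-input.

{$, else, if, int}

FIRST(E): from E->ε we get {ε}; from E->else E int else we get {else}. So FIRST(E) = {ε, else}.
FIRST(S): from S->E else we get {else}; from S->L P else we get {else, if, int}. So FIRST(S) = {else, if, int}.
FIRST(P): from P->S else we get {else, if, int}; from P->if if int if we get {if}; from P->int E L S we get {int}. So FIRST(P) = {else, if, int}.
FIRST(L): from L->P int S L we get {else, if, int}; from L->ε we get {ε}. So FIRST(L) = {ε, else, if, int}.
FOLLOW(S) includes $ since S is the start symbol.
FOLLOW(L): in S->L P else, L is followed by P else with FIRST {else, if, int}; in L->P int S L, the suffix after L is empty (adds nothing new); in P->int E L S, L is followed by S with FIRST {else, if, int}. Thus FOLLOW(L) = {else, if, int}.
FOLLOW(E): in S->E else, E is followed by else with FIRST {else}; in E->else E int else, E is followed by int else with FIRST {int}; in P->int E L S, E is followed by L S with FIRST {else, if, int}. Thus FOLLOW(E) = {else, if, int}.
FOLLOW(P): in S->L P else, P is followed by else with FIRST {else}; in L->P int S L, P is followed by int S L with FIRST {int}. Thus FOLLOW(P) = {else, int}.
FOLLOW(S): in L->P int S L, S is followed by L with FIRST {ε, else, if, int}; in L->P int S L, the suffix after S is nullable, so FOLLOW(S) ⊇ FOLLOW(L) = {else, if, int}; in P->S else, S is followed by else with FIRST {else}; in P->int E L S, the suffix after S is empty, so FOLLOW(S) ⊇ FOLLOW(P) = {else, int}. Thus FOLLOW(S) = {$, else, if, int}.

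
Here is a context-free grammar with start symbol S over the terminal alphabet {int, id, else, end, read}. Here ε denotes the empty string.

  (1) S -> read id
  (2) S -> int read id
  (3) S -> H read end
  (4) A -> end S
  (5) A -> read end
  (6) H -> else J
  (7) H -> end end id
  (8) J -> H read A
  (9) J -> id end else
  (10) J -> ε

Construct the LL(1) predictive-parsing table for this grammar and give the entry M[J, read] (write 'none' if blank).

J -> ε

FIRST(A): from A->end S we get {end}; from A->read end we get {read}. So FIRST(A) = {end, read}.
FIRST(H): from H->else J we get {else}; from H->end end id we get {end}. So FIRST(H) = {else, end}.
FIRST(S): from S->read id we get {read}; from S->int read id we get {int}; from S->H read end we get {else, end}. So FIRST(S) = {else, end, int, read}.
FIRST(J): from J->H read A we get {else, end}; from J->id end else we get {id}; from J->ε we get {ε}. So FIRST(J) = {ε, else, end, id}.
FOLLOW(S) includes $ since S is the start symbol.
FOLLOW(H): in S->H read end, H is followed by read end with FIRST {read}; in J->H read A, H is followed by read A with FIRST {read}. Thus FOLLOW(H) = {read}.
FOLLOW(J): in H->else J, the suffix after J is empty, so FOLLOW(J) ⊇ FOLLOW(H) = {read}. Thus FOLLOW(J) = {read}.
For J -> H read A: FIRST(H read A) = {else, end}, so it goes in M[J, t] for t ∈ {else, end}.
For J -> id end else: FIRST(id end else) = {id}, so it goes in M[J, t] for t ∈ {id}.
For J -> ε: FIRST(ε) = {ε}, so it goes in M[J, t] for t ∈ {}; since ε ∈ FIRST, also for every t ∈ FOLLOW(J) = {read}.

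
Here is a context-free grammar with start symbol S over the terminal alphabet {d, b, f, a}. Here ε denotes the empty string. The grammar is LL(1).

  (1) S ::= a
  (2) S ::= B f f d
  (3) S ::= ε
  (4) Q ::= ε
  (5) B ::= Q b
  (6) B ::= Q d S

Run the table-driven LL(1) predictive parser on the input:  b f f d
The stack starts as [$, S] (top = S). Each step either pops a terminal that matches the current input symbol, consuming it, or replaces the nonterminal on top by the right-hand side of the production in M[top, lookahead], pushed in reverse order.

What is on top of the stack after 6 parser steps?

d

step 1: stack=$ S  input=b f f d $  — expand S ::= B f f d
step 2: stack=$ d f f B  input=b f f d $  — expand B ::= Q b
step 3: stack=$ d f f b Q  input=b f f d $  — expand Q ::= ε
step 4: stack=$ d f f b  input=b f f d $  — match b
step 5: stack=$ d f f  input=f f d $  — match f
step 6: stack=$ d f  input=f d $  — match f
Stack after step 6: $ d (top = d).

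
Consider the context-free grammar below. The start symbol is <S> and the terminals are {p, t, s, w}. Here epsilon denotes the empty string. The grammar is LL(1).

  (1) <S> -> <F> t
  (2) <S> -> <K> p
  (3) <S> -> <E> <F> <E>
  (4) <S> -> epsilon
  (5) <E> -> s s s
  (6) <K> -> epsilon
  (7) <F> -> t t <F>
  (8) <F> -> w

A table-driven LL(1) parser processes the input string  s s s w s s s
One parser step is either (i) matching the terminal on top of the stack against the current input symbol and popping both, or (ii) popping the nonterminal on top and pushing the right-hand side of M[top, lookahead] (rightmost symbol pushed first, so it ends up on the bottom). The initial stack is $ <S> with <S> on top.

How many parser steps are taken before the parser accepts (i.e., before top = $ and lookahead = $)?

      Stack            Input            Action
   1  $ <S>            s s s w s s s $  expand <S> -> <E> <F> <E>
   2  $ <E> <F> <E>    s s s w s s s $  expand <E> -> s s s
   3  $ <E> <F> s s s  s s s w s s s $  match s
   4  $ <E> <F> s s    s s w s s s $    match s
   5  $ <E> <F> s      s w s s s $      match s
   6  $ <E> <F>        w s s s $        expand <F> -> w
   7  $ <E> w          w s s s $        match w
   8  $ <E>            s s s $          expand <E> -> s s s
   9  $ s s s          s s s $          match s
  10  $ s s            s s $            match s
  11  $ s              s $              match s
Accept reached after 11 steps.

11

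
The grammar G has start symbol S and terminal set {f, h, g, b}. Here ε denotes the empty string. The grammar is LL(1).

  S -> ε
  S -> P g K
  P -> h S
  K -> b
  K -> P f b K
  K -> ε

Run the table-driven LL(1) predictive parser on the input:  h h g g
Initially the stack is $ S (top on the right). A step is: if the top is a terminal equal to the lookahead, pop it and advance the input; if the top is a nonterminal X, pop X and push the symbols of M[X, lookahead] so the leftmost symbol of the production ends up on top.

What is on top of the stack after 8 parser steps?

step 1: stack=$ S  input=h h g g $  — expand S -> P g K
step 2: stack=$ K g P  input=h h g g $  — expand P -> h S
step 3: stack=$ K g S h  input=h h g g $  — match h
step 4: stack=$ K g S  input=h g g $  — expand S -> P g K
step 5: stack=$ K g K g P  input=h g g $  — expand P -> h S
step 6: stack=$ K g K g S h  input=h g g $  — match h
step 7: stack=$ K g K g S  input=g g $  — expand S -> ε
step 8: stack=$ K g K g  input=g g $  — match g
Stack after step 8: $ K g K (top = K).

K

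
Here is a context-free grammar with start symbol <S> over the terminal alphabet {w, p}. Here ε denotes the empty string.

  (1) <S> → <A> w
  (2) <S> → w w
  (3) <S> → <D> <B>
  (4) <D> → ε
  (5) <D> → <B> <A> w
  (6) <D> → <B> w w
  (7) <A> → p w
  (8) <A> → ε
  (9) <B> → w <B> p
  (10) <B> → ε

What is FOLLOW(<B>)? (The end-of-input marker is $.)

FIRST(<A>): from <A>→p w we get {p}; from <A>→ε we get {ε}. So FIRST(<A>) = {ε, p}.
FIRST(<B>): from <B>→w <B> p we get {w}; from <B>→ε we get {ε}. So FIRST(<B>) = {ε, w}.
FIRST(<D>): from <D>→ε we get {ε}; from <D>→<B> <A> w we get {p, w}; from <D>→<B> w w we get {w}. So FIRST(<D>) = {ε, p, w}.
FIRST(<S>): from <S>→<A> w we get {p, w}; from <S>→w w we get {w}; from <S>→<D> <B> we get {ε, p, w}. So FIRST(<S>) = {ε, p, w}.
FOLLOW(<S>) includes $ since <S> is the start symbol.
FOLLOW(<S>): <S> appears on no right-hand side. Thus FOLLOW(<S>) = {$}.
FOLLOW(<D>): in <S>→<D> <B>, <D> is followed by <B> with FIRST {ε, w}; in <S>→<D> <B>, the suffix after <D> is nullable, so FOLLOW(<D>) ⊇ FOLLOW(<S>) = {$}. Thus FOLLOW(<D>) = {$, w}.
FOLLOW(<A>): in <S>→<A> w, <A> is followed by w with FIRST {w}; in <D>→<B> <A> w, <A> is followed by w with FIRST {w}. Thus FOLLOW(<A>) = {w}.
FOLLOW(<B>): in <S>→<D> <B>, the suffix after <B> is empty, so FOLLOW(<B>) ⊇ FOLLOW(<S>) = {$}; in <D>→<B> <A> w, <B> is followed by <A> w with FIRST {p, w}; in <D>→<B> w w, <B> is followed by w w with FIRST {w}; in <B>→w <B> p, <B> is followed by p with FIRST {p}. Thus FOLLOW(<B>) = {$, p, w}.

{$, p, w}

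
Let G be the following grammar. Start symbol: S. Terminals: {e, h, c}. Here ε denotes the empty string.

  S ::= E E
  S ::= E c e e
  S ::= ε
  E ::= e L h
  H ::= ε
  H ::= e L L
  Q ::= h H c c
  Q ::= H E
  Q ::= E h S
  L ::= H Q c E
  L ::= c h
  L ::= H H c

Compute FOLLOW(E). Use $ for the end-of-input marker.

FIRST(E): from E::=e L h we get {e}. So FIRST(E) = {e}.
FIRST(H): from H::=ε we get {ε}; from H::=e L L we get {e}. So FIRST(H) = {ε, e}.
FIRST(S): from S::=E E we get {e}; from S::=E c e e we get {e}; from S::=ε we get {ε}. So FIRST(S) = {ε, e}.
FIRST(Q): from Q::=h H c c we get {h}; from Q::=H E we get {e}; from Q::=E h S we get {e}. So FIRST(Q) = {e, h}.
FIRST(L): from L::=H Q c E we get {e, h}; from L::=c h we get {c}; from L::=H H c we get {c, e}. So FIRST(L) = {c, e, h}.
FOLLOW(S) includes $ since S is the start symbol.
FOLLOW(H): in Q::=h H c c, H is followed by c c with FIRST {c}; in Q::=H E, H is followed by E with FIRST {e}; in L::=H Q c E, H is followed by Q c E with FIRST {e, h}; in L::=H H c (occurrence 1), H is followed by H c with FIRST {c, e}; in L::=H H c (occurrence 2), H is followed by c with FIRST {c}. Thus FOLLOW(H) = {c, e, h}.
FOLLOW(Q): in L::=H Q c E, Q is followed by c E with FIRST {c}. Thus FOLLOW(Q) = {c}.
FOLLOW(S): in Q::=E h S, the suffix after S is empty, so FOLLOW(S) ⊇ FOLLOW(Q) = {c}. Thus FOLLOW(S) = {$, c}.
FOLLOW(L): in E::=e L h, L is followed by h with FIRST {h}; in H::=e L L (occurrence 1), L is followed by L with FIRST {c, e, h}; in H::=e L L (occurrence 2), the suffix after L is empty, so FOLLOW(L) ⊇ FOLLOW(H) = {c, e, h}. Thus FOLLOW(L) = {c, e, h}.
FOLLOW(E): in S::=E E (occurrence 1), E is followed by E with FIRST {e}; in S::=E E (occurrence 2), the suffix after E is empty, so FOLLOW(E) ⊇ FOLLOW(S) = {$, c}; in S::=E c e e, E is followed by c e e with FIRST {c}; in Q::=H E, the suffix after E is empty, so FOLLOW(E) ⊇ FOLLOW(Q) = {c}; in Q::=E h S, E is followed by h S with FIRST {h}; in L::=H Q c E, the suffix after E is empty, so FOLLOW(E) ⊇ FOLLOW(L) = {c, e, h}. Thus FOLLOW(E) = {$, c, e, h}.

{$, c, e, h}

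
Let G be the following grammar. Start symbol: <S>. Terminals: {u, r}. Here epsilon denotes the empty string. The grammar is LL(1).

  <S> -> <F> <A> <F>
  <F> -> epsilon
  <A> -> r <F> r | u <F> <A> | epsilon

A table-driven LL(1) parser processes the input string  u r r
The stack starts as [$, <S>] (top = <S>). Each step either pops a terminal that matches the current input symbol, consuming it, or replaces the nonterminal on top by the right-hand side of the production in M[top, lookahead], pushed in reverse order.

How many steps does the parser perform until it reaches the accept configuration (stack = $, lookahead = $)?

      Stack            Input    Action
   1  $ <S>            u r r $  expand <S> -> <F> <A> <F>
   2  $ <F> <A> <F>    u r r $  expand <F> -> epsilon
   3  $ <F> <A>        u r r $  expand <A> -> u <F> <A>
   4  $ <F> <A> <F> u  u r r $  match u
   5  $ <F> <A> <F>    r r $    expand <F> -> epsilon
   6  $ <F> <A>        r r $    expand <A> -> r <F> r
   7  $ <F> r <F> r    r r $    match r
   8  $ <F> r <F>      r $      expand <F> -> epsilon
   9  $ <F> r          r $      match r
  10  $ <F>            $        expand <F> -> epsilon
Accept reached after 10 steps.

10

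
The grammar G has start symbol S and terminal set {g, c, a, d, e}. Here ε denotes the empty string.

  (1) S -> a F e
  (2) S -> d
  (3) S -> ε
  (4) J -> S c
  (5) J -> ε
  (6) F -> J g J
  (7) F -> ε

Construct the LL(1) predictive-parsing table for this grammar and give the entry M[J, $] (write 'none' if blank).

FIRST(S): from S->a F e we get {a}; from S->d we get {d}; from S->ε we get {ε}. So FIRST(S) = {ε, a, d}.
FIRST(J): from J->S c we get {a, c, d}; from J->ε we get {ε}. So FIRST(J) = {ε, a, c, d}.
FIRST(F): from F->J g J we get {a, c, d, g}; from F->ε we get {ε}. So FIRST(F) = {ε, a, c, d, g}.
FOLLOW(S) includes $ since S is the start symbol.
FOLLOW(F): in S->a F e, F is followed by e with FIRST {e}. Thus FOLLOW(F) = {e}.
FOLLOW(J): in F->J g J (occurrence 1), J is followed by g J with FIRST {g}; in F->J g J (occurrence 2), the suffix after J is empty, so FOLLOW(J) ⊇ FOLLOW(F) = {e}. Thus FOLLOW(J) = {e, g}.
For J -> S c: FIRST(S c) = {a, c, d}, so it goes in M[J, t] for t ∈ {a, c, d}.
For J -> ε: FIRST(ε) = {ε}, so it goes in M[J, t] for t ∈ {}; since ε ∈ FIRST, also for every t ∈ FOLLOW(J) = {e, g}.
None of these place a production in M[J, $].

none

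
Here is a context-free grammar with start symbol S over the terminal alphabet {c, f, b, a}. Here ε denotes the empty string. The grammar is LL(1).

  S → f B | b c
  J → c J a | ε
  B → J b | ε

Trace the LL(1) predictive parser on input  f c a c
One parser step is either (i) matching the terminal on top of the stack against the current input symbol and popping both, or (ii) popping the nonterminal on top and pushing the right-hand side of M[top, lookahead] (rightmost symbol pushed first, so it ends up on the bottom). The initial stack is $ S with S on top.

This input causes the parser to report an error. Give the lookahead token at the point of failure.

c

     Stack      Input      Action
  1  $ S        f c a c $  expand S → f B
  2  $ B f      f c a c $  match f
  3  $ B        c a c $    expand B → J b
  4  $ b J      c a c $    expand J → c J a
  5  $ b a J c  c a c $    match c
  6  $ b a J    a c $      expand J → ε
  7  $ b a      a c $      match a
  8  $ b        c $        error: top is terminal b but lookahead is c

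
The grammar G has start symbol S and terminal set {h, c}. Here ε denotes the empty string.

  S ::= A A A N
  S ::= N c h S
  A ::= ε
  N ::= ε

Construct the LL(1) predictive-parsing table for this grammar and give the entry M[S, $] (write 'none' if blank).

FIRST(A) = {ε}
FIRST(N) = {ε}
FIRST(S) = {ε, c}  (via A A A N, N c h S)
FOLLOW(S) includes $ since S is the start symbol.
FOLLOW(S): in S::=N c h S, the suffix after S is empty (adds nothing new). Thus FOLLOW(S) = {$}.
For S ::= A A A N: FIRST(A A A N) = {ε}, so it goes in M[S, t] for t ∈ {}; since ε ∈ FIRST, also for every t ∈ FOLLOW(S) = {$}.
For S ::= N c h S: FIRST(N c h S) = {c}, so it goes in M[S, t] for t ∈ {c}.

S ::= A A A N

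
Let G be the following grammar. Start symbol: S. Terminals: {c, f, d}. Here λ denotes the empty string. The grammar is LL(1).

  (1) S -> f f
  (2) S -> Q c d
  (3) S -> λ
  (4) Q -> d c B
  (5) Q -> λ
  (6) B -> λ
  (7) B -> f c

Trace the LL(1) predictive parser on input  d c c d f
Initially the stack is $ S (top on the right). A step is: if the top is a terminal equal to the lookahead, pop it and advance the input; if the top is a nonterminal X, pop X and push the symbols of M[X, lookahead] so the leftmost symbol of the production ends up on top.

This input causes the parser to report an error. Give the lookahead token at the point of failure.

f

     Stack        Input        Action
  1  $ S          d c c d f $  expand S -> Q c d
  2  $ d c Q      d c c d f $  expand Q -> d c B
  3  $ d c B c d  d c c d f $  match d
  4  $ d c B c    c c d f $    match c
  5  $ d c B      c d f $      expand B -> λ
  6  $ d c        c d f $      match c
  7  $ d          d f $        match d
  8  $            f $          error: stack empty but input remains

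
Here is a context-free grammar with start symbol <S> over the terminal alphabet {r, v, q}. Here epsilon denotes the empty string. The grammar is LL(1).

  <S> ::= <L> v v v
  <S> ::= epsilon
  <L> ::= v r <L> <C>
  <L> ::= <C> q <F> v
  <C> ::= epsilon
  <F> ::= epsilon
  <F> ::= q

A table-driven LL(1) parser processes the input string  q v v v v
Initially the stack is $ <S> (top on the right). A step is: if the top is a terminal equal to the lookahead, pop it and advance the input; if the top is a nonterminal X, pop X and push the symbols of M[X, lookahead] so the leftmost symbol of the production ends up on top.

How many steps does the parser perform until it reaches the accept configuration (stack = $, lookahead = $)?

     Stack                Input        Action
  1  $ <S>                q v v v v $  expand <S> ::= <L> v v v
  2  $ v v v <L>          q v v v v $  expand <L> ::= <C> q <F> v
  3  $ v v v v <F> q <C>  q v v v v $  expand <C> ::= epsilon
  4  $ v v v v <F> q      q v v v v $  match q
  5  $ v v v v <F>        v v v v $    expand <F> ::= epsilon
  6  $ v v v v            v v v v $    match v
  7  $ v v v              v v v $      match v
  8  $ v v                v v $        match v
  9  $ v                  v $          match v
Accept reached after 9 steps.

9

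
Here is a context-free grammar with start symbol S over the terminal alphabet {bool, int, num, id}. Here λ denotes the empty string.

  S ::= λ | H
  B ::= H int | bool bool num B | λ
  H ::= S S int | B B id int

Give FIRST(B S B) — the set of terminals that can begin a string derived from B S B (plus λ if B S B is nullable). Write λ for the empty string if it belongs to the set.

{λ, bool, id, int}

FIRST(S): from S::=λ we get {λ}; from S::=H we get {bool, id, int}. So FIRST(S) = {λ, bool, id, int}.
FIRST(B): from B::=H int we get {bool, id, int}; from B::=bool bool num B we get {bool}; from B::=λ we get {λ}. So FIRST(B) = {λ, bool, id, int}.
FIRST(H): from H::=S S int we get {bool, id, int}; from H::=B B id int we get {bool, id, int}. So FIRST(H) = {bool, id, int}.
FIRST(B S B): take FIRST of each symbol in turn, carrying on past any symbol whose FIRST contains λ; result {λ, bool, id, int}.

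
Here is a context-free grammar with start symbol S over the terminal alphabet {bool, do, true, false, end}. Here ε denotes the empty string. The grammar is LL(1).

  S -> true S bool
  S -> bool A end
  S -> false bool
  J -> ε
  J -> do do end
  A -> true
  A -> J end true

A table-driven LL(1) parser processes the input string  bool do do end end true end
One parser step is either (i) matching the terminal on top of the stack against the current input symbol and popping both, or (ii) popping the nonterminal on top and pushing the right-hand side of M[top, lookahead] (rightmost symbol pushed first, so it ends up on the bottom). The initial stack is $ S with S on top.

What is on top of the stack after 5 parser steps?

do

     Stack                     Input                          Action
  1  $ S                       bool do do end end true end $  expand S -> bool A end
  2  $ end A bool              bool do do end end true end $  match bool
  3  $ end A                   do do end end true end $       expand A -> J end true
  4  $ end true end J          do do end end true end $       expand J -> do do end
  5  $ end true end end do do  do do end end true end $       match do
Stack after step 5: $ end true end end do (top = do).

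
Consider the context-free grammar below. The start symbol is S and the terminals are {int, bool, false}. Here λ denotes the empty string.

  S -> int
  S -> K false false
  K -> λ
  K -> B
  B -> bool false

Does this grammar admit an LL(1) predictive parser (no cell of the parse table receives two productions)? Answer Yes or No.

Yes

FIRST(S) = {bool, false, int}
FIRST(K) = {λ, bool}
FIRST(B) = {bool}
FOLLOW(S) = {$}
FOLLOW(K) = {false}
FOLLOW(B) = {false}
Each cell of M receives at most one production.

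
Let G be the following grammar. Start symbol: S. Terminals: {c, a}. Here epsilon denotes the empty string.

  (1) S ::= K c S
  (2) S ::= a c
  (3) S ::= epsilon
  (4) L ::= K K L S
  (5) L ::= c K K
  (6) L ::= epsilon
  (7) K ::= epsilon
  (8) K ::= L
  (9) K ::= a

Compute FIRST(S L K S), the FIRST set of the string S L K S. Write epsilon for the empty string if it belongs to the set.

FIRST(S): from S::=K c S we get {a, c}; from S::=a c we get {a}; from S::=epsilon we get {epsilon}. So FIRST(S) = {epsilon, a, c}.
FIRST(L): from L::=K K L S we get {epsilon, a, c}; from L::=c K K we get {c}; from L::=epsilon we get {epsilon}. So FIRST(L) = {epsilon, a, c}.
FIRST(K): from K::=epsilon we get {epsilon}; from K::=L we get {epsilon, a, c}; from K::=a we get {a}. So FIRST(K) = {epsilon, a, c}.
FIRST(S L K S): take FIRST of each symbol in turn, carrying on past any symbol whose FIRST contains epsilon; result {epsilon, a, c}.

{epsilon, a, c}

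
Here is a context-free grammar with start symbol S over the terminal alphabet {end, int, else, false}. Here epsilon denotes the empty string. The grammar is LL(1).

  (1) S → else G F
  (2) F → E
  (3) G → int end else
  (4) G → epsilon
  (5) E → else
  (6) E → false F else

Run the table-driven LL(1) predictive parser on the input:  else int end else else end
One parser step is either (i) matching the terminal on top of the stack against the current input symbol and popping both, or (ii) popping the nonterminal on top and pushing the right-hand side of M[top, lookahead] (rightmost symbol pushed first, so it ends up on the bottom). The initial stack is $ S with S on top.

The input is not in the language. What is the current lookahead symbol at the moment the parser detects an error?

end

step 1: stack=$ S  input=else int end else else end $  — expand S → else G F
step 2: stack=$ F G else  input=else int end else else end $  — match else
step 3: stack=$ F G  input=int end else else end $  — expand G → int end else
step 4: stack=$ F else end int  input=int end else else end $  — match int
step 5: stack=$ F else end  input=end else else end $  — match end
step 6: stack=$ F else  input=else else end $  — match else
step 7: stack=$ F  input=else end $  — expand F → E
step 8: stack=$ E  input=else end $  — expand E → else
step 9: stack=$ else  input=else end $  — match else
step 10: stack=$  input=end $  — error: stack empty but input remains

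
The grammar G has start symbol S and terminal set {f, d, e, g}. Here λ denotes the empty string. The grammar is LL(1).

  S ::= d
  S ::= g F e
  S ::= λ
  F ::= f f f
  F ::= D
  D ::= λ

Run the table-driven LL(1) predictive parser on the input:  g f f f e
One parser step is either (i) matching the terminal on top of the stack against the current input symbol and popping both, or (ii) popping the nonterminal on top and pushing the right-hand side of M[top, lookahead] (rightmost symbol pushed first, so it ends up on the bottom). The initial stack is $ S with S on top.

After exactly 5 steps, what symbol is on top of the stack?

     Stack      Input        Action
  1  $ S        g f f f e $  expand S ::= g F e
  2  $ e F g    g f f f e $  match g
  3  $ e F      f f f e $    expand F ::= f f f
  4  $ e f f f  f f f e $    match f
  5  $ e f f    f f e $      match f
Stack after step 5: $ e f (top = f).

f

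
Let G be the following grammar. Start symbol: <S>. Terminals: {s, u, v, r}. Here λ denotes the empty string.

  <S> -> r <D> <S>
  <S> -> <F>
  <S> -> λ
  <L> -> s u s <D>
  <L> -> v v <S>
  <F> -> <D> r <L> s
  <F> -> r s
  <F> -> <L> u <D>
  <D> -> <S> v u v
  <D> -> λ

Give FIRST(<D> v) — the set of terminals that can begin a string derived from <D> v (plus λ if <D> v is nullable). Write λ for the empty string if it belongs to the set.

FIRST(<L>) = {s, v}
FIRST(<S>) = {λ, r, s, v}  (via <F>)
FIRST(<D>) = {λ, r, s, v}  (via <S> v u v)
FIRST(<F>) = {r, s, v}  (via <D> r <L> s, <L> u <D>)
FIRST(<D> v): take FIRST of each symbol in turn, carrying on past any symbol whose FIRST contains λ; result {r, s, v}.

{r, s, v}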